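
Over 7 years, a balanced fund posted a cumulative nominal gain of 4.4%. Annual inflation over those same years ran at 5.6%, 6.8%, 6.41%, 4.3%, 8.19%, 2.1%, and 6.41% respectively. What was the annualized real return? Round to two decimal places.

Cumulative inflation factor: 1.056 × 1.068 × 1.0641 × 1.043 × 1.0819 × 1.021 × 1.0641 ≈ 1.47129.
Nominal growth factor: 1.04400. Real growth factor = 1.04400 / 1.47129 ≈ 0.70958.
Annualized: 0.70958^(1/7) − 1 ≈ -0.04783.

-4.78%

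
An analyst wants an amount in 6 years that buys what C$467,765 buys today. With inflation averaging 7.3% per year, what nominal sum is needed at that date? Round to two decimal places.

Cumulative price-level factor: (1+7.3%)^6 ≈ 1.5261539034.
The nominal amount required is C$467,765 scaled up by that factor.

C$713,881.38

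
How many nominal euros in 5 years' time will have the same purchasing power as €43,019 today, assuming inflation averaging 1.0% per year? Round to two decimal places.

€45,213.40

Cumulative price-level factor: (1+1.0%)^5 = 1.0510100501.
Multiplying €43,019 by the price-level factor gives the future nominal sum.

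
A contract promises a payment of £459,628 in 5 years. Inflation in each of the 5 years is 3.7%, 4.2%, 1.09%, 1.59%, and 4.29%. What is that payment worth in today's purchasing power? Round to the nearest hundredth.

Price-level factor over 5 years: 1.037 × 1.042 × 1.0109 × 1.0159 × 1.0429 ≈ 1.1573062531.
Purchasing power today: £459,628 divided by that factor.

£397,153.30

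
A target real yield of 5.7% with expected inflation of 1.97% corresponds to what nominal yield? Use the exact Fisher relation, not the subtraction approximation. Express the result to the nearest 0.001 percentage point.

By the Fisher equation, 1 + r_nom = (1 + 5.7%)(1 + 1.97%) = 1.057 × 1.0197 = 1.0778229.
So r_nom = 7.78229%.

7.782%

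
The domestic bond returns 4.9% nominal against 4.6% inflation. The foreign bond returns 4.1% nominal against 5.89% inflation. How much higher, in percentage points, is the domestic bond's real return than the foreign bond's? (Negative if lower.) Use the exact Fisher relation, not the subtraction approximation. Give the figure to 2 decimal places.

1.98

The domestic bond real return: 1.049/1.046 − 1 = 0.287%.
The foreign bond real return: 1.041/1.0589 − 1 = -1.690%.
Difference: 0.287 − (-1.690) = 1.977 pp.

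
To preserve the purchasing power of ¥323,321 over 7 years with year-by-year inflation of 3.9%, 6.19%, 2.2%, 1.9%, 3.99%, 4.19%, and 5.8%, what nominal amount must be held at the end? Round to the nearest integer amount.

Cumulative price-level factor: 1.039 × 1.0619 × 1.022 × 1.019 × 1.0399 × 1.0419 × 1.058 ≈ 1.3171266348.
The nominal amount required is ¥323,321 scaled up by that factor.

¥425,855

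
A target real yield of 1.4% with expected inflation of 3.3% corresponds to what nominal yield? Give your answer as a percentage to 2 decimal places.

4.75%

By the Fisher equation, 1 + r_nom = (1 + 1.4%)(1 + 3.3%) = 1.014 × 1.033 = 1.047462.
So r_nom = 4.7462%.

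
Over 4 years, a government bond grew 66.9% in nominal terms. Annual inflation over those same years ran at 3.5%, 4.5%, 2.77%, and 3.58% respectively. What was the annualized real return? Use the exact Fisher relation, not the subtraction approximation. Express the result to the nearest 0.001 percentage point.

Cumulative inflation factor: 1.035 × 1.045 × 1.0277 × 1.0358 ≈ 1.15133.
Nominal growth factor: 1.66900. Real growth factor = 1.66900 / 1.15133 ≈ 1.44963.
Annualized: 1.44963^(1/4) − 1 ≈ 0.09727.

9.727%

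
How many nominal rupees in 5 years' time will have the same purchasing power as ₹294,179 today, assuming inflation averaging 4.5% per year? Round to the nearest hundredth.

₹366,600.56

Cumulative price-level factor: (1+4.5%)^5 ≈ 1.2461819377.
The nominal amount required is ₹294,179 scaled up by that factor.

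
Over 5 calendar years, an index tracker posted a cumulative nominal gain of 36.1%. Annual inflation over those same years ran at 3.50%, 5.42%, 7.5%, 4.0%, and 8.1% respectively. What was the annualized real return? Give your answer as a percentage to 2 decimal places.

Cumulative inflation factor: 1.0350 × 1.0542 × 1.075 × 1.040 × 1.081 ≈ 1.31865.
Nominal growth factor: 1.36100. Real growth factor = 1.36100 / 1.31865 ≈ 1.03211.
Annualized: 1.03211^(1/5) − 1 ≈ 0.00634.

0.63%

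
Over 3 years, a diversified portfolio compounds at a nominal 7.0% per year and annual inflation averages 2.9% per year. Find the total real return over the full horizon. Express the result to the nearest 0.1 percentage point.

12.4%

The annual real rate is (1+7.0%)/(1+2.9%) − 1 = 3.9845%.
Compounded over 3 years: (1 + 0.039845)^3 − 1 ≈ 0.12436.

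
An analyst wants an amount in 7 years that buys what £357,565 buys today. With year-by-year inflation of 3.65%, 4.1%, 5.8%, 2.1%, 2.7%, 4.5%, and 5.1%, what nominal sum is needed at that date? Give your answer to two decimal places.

Cumulative price-level factor: 1.0365 × 1.041 × 1.058 × 1.021 × 1.027 × 1.045 × 1.051 ≈ 1.3146825418.
Multiplying £357,565 by the price-level factor gives the future nominal sum.

£470,084.46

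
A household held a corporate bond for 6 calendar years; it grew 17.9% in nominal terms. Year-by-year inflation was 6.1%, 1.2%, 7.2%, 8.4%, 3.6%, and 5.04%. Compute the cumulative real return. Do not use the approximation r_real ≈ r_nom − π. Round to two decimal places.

Cumulative inflation factor: 1.061 × 1.012 × 1.072 × 1.084 × 1.036 × 1.0504 ≈ 1.35780.
Nominal growth factor: 1.17900. Real growth factor = 1.17900 / 1.35780 ≈ 0.86832.
Total real return ≈ -13.1681%.

-13.17%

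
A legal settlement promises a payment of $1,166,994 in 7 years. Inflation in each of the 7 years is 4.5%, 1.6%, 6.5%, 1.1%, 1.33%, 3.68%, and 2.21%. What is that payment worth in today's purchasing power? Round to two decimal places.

Price-level factor over 7 years: 1.045 × 1.016 × 1.065 × 1.011 × 1.0133 × 1.0368 × 1.0221 ≈ 1.2275443203.
Purchasing power today: $1,166,994 divided by that factor.

$950,673.62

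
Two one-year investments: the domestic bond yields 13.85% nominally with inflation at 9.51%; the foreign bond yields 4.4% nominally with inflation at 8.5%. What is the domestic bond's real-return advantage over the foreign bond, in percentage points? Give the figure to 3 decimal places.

The domestic bond real return: 1.1385/1.0951 − 1 = 3.9631%.
The foreign bond real return: 1.044/1.085 − 1 = -3.7788%.
Difference: 3.9631 − (-3.7788) = 7.7419 pp.

7.742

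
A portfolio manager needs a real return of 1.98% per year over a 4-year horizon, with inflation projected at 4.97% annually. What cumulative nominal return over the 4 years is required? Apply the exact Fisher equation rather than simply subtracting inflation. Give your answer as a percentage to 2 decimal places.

Required annual nominal rate: (1+1.98%)(1+4.97%) − 1 = 7.048406%.
Cumulative over 4 years: (1 + 0.07048406)^4 − 1 ≈ 0.31317.

31.32%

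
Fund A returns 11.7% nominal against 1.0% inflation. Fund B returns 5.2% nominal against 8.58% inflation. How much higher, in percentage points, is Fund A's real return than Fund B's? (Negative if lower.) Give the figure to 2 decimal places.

Fund A real return: 1.117/1.010 − 1 = 10.594%.
Fund B real return: 1.052/1.0858 − 1 = -3.113%.
Difference: 10.594 − (-3.113) = 13.707 pp.

13.71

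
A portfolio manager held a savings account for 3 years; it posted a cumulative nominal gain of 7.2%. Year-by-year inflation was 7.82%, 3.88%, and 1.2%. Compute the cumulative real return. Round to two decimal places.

Cumulative inflation factor: 1.0782 × 1.0388 × 1.012 ≈ 1.13347.
Nominal growth factor: 1.07200. Real growth factor = 1.07200 / 1.13347 ≈ 0.94576.
Total real return ≈ -5.4236%.

-5.42%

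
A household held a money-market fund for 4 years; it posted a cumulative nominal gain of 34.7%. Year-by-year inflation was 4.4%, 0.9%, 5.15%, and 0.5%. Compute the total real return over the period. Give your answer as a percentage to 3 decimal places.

Cumulative inflation factor: 1.044 × 1.009 × 1.0515 × 1.005 ≈ 1.11318.
Nominal growth factor: 1.34700. Real growth factor = 1.34700 / 1.11318 ≈ 1.21004.
Total real return ≈ 21.0042%.

21.004%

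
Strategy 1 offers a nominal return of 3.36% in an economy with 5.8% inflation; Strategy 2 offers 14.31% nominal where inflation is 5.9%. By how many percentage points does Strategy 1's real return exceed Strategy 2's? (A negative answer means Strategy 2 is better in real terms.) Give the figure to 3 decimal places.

Strategy 1 real return: 1.0336/1.058 − 1 = -2.3062%.
Strategy 2 real return: 1.1431/1.059 − 1 = 7.9415%.
Difference: -2.3062 − 7.9415 = -10.2477 pp.

-10.248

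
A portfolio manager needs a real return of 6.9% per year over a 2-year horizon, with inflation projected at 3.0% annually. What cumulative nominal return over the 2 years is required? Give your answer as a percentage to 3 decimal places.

21.236%

Required annual nominal rate: (1+6.9%)(1+3.0%) − 1 = 10.107%.
Cumulative over 2 years: (1 + 0.10107)^2 − 1 ≈ 0.21236.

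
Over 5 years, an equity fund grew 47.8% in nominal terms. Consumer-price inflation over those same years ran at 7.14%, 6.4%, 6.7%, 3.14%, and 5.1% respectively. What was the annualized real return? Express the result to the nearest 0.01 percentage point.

2.31%

Cumulative inflation factor: 1.0714 × 1.064 × 1.067 × 1.0314 × 1.051 ≈ 1.31852.
Nominal growth factor: 1.47800. Real growth factor = 1.47800 / 1.31852 ≈ 1.12095.
Annualized: 1.12095^(1/5) − 1 ≈ 0.02310.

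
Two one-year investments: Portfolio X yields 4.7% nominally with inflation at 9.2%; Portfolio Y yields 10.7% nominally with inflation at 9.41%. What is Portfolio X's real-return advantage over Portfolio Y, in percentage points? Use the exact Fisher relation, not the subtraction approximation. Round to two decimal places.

-5.30

Portfolio X real return: 1.047/1.092 − 1 = -4.121%.
Portfolio Y real return: 1.107/1.0941 − 1 = 1.179%.
Difference: -4.121 − 1.179 = -5.300 pp.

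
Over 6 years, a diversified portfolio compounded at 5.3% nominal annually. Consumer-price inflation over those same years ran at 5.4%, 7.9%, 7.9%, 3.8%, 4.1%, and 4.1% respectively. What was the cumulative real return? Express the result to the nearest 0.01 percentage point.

-1.24%

Cumulative inflation factor: 1.054 × 1.079 × 1.079 × 1.038 × 1.041 × 1.041 ≈ 1.38033.
Nominal growth factor: 1.36323. Real growth factor = 1.36323 / 1.38033 ≈ 0.98762.
Total real return ≈ -1.2384%.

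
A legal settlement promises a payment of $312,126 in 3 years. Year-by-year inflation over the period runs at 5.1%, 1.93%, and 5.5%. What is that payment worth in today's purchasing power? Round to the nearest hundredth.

$276,167.61

Price-level factor over 3 years: 1.051 × 1.0193 × 1.055 = 1.1302049365.
Purchasing power today: $312,126 divided by that factor.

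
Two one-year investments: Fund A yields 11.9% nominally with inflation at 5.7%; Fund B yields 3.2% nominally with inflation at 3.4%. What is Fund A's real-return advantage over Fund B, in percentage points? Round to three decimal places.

Fund A real return: 1.119/1.057 − 1 = 5.8657%.
Fund B real return: 1.032/1.034 − 1 = -0.1934%.
Difference: 5.8657 − (-0.1934) = 6.0591 pp.

6.059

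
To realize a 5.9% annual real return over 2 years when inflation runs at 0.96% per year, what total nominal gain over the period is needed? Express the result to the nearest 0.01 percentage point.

Required annual nominal rate: (1+5.9%)(1+0.96%) − 1 = 6.91664%.
Cumulative over 2 years: (1 + 0.0691664)^2 − 1 ≈ 0.14312.

14.31%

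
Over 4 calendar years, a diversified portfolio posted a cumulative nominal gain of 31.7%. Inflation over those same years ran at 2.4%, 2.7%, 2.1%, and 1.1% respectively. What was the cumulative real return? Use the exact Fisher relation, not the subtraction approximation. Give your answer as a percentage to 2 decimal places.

Cumulative inflation factor: 1.024 × 1.027 × 1.021 × 1.011 ≈ 1.08554.
Nominal growth factor: 1.31700. Real growth factor = 1.31700 / 1.08554 ≈ 1.21322.
Total real return ≈ 21.3217%.

21.32%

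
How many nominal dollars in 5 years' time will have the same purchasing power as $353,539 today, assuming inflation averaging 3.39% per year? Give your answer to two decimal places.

Cumulative price-level factor: (1+3.39%)^5 ≈ 1.1813883304.
Multiplying $353,539 by the price-level factor gives the future nominal sum.

$417,666.85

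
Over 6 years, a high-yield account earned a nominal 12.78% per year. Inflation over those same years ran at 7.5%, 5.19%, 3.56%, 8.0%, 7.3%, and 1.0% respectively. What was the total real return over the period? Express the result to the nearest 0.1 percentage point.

Cumulative inflation factor: 1.075 × 1.0519 × 1.0356 × 1.080 × 1.073 × 1.010 ≈ 1.37063.
Nominal growth factor: 2.05775. Real growth factor = 2.05775 / 1.37063 ≈ 1.50132.
Total real return ≈ 50.1318%.

50.1%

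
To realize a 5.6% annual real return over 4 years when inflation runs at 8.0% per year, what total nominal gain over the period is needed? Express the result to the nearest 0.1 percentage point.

Required annual nominal rate: (1+5.6%)(1+8.0%) − 1 = 14.048%.
Cumulative over 4 years: (1 + 0.14048)^4 − 1 ≈ 0.69181.

69.2%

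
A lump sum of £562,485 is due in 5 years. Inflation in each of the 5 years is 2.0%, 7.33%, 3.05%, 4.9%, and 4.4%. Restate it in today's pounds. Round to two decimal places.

£455,266.47

Price-level factor over 5 years: 1.020 × 1.0733 × 1.0305 × 1.049 × 1.044 ≈ 1.2355072099.
Purchasing power today: £562,485 divided by that factor.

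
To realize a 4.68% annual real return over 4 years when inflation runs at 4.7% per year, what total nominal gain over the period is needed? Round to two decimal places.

Required annual nominal rate: (1+4.68%)(1+4.7%) − 1 = 9.59996%.
Cumulative over 4 years: (1 + 0.0959996)^4 − 1 ≈ 0.44292.

44.29%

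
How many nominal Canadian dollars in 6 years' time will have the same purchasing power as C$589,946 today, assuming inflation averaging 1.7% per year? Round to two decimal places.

C$652,736.62

Cumulative price-level factor: (1+1.7%)^6 ≈ 1.1064345214.
Multiplying C$589,946 by the price-level factor gives the future nominal sum.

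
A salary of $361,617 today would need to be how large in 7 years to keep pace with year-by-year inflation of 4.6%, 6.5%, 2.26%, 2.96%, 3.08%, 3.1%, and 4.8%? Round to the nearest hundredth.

$472,387.95

Cumulative price-level factor: 1.046 × 1.065 × 1.0226 × 1.0296 × 1.0308 × 1.031 × 1.048 ≈ 1.3063211923.
The nominal amount required is $361,617 scaled up by that factor.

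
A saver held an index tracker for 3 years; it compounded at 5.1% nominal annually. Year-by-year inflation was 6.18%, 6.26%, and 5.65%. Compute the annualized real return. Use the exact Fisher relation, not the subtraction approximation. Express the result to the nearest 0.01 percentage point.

-0.88%

Cumulative inflation factor: 1.0618 × 1.0626 × 1.0565 ≈ 1.19202.
Nominal growth factor: 1.16094. Real growth factor = 1.16094 / 1.19202 ≈ 0.97393.
Annualized: 0.97393^(1/3) − 1 ≈ -0.00877.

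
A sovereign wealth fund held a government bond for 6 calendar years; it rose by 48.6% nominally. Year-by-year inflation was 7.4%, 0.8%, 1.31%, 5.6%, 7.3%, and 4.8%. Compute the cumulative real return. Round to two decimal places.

14.10%

Cumulative inflation factor: 1.074 × 1.008 × 1.0131 × 1.056 × 1.073 × 1.048 ≈ 1.30239.
Nominal growth factor: 1.48600. Real growth factor = 1.48600 / 1.30239 ≈ 1.14098.
Total real return ≈ 14.0977%.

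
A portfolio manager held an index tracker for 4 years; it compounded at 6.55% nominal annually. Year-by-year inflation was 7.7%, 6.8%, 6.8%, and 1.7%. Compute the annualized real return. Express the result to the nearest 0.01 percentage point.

0.78%

Cumulative inflation factor: 1.077 × 1.068 × 1.068 × 1.017 ≈ 1.24934.
Nominal growth factor: 1.28888. Real growth factor = 1.28888 / 1.24934 ≈ 1.03166.
Annualized: 1.03166^(1/4) − 1 ≈ 0.00782.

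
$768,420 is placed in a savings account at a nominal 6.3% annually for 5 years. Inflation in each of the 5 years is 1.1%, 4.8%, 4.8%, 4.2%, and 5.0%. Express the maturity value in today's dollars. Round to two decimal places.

$858,488.03

Nominal value at maturity: $768,420 × (1 + 6.3%)^5 ≈ $1,042,953.59.
Price-level factor over 5 years: 1.011 × 1.048 × 1.048 × 1.042 × 1.050 ≈ 1.2148726049.
The maturity value deflated by that factor is the answer in today's purchasing power.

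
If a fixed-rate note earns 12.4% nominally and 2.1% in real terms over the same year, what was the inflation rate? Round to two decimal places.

From (1+r_nom) = (1+r_real)(1+π), we get 1+π = (1 + 12.4%)/(1 + 2.1%) = 1.124/1.021 ≈ 1.10088.
So π ≈ 10.0881%.

10.09%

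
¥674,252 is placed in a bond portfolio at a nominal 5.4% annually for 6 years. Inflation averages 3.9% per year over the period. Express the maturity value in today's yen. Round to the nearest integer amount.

Nominal value at maturity: ¥674,252 × (1 + 5.4%)^6 ≈ ¥924,413.
Price-level factor over 6 years: (1 + 3.9%)^6 ≈ 1.2580366265.
Dividing the nominal maturity value by the price-level factor gives the value in today's money.

¥734,806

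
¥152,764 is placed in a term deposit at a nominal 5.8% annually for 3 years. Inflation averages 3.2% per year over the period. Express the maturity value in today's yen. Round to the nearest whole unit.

¥164,603

Nominal value at maturity: ¥152,764 × (1 + 5.8%)^3 ≈ ¥180,916.
Price-level factor over 3 years: (1 + 3.2%)^3 = 1.099104768.
The maturity value deflated by that factor is the answer in today's purchasing power.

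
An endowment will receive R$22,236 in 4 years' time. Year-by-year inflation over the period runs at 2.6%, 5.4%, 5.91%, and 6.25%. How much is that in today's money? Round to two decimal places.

Price-level factor over 4 years: 1.026 × 1.054 × 1.0591 × 1.0625 ≈ 1.2168971624.
Purchasing power today: R$22,236 divided by that factor.

R$18,272.70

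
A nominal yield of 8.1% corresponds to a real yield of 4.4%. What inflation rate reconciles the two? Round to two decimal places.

3.54%

From (1+r_nom) = (1+r_real)(1+π), we get 1+π = (1 + 8.1%)/(1 + 4.4%) = 1.081/1.044 ≈ 1.03544.
So π ≈ 3.5441%.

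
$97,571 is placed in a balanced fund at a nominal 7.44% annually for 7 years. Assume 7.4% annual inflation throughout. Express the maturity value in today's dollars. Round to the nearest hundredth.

$97,825.66

Nominal value at maturity: $97,571 × (1 + 7.44%)^7 ≈ $161,243.70.
Price-level factor over 7 years: (1 + 7.4%)^7 ≈ 1.6482761309.
Dividing the nominal maturity value by the price-level factor gives the value in today's money.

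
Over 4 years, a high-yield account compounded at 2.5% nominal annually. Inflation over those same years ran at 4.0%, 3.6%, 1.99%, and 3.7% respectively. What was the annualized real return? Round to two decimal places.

Cumulative inflation factor: 1.040 × 1.036 × 1.0199 × 1.037 ≈ 1.13954.
Nominal growth factor: 1.10381. Real growth factor = 1.10381 / 1.13954 ≈ 0.96865.
Annualized: 0.96865^(1/4) − 1 ≈ -0.00793.

-0.79%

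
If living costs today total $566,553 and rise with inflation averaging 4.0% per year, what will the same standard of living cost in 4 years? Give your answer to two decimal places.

Cumulative price-level factor: (1+4.0%)^4 = 1.16985856.
Multiplying $566,553 by the price-level factor gives the future nominal sum.

$662,786.88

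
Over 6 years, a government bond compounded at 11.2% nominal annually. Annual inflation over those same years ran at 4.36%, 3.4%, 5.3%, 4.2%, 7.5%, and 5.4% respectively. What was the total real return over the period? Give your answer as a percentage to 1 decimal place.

40.9%

Cumulative inflation factor: 1.0436 × 1.034 × 1.053 × 1.042 × 1.075 × 1.054 ≈ 1.34153.
Nominal growth factor: 1.89073. Real growth factor = 1.89073 / 1.34153 ≈ 1.40938.
Total real return ≈ 40.9383%.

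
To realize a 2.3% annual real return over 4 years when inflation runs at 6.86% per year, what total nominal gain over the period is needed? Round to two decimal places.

42.81%

Required annual nominal rate: (1+2.3%)(1+6.86%) − 1 = 9.31778%.
Cumulative over 4 years: (1 + 0.0931778)^4 − 1 ≈ 0.42812.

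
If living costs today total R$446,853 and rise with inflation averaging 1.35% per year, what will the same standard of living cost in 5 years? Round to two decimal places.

R$477,841.04

Cumulative price-level factor: (1+1.35%)^5 ≈ 1.0693472703.
Multiplying R$446,853 by the price-level factor gives the future nominal sum.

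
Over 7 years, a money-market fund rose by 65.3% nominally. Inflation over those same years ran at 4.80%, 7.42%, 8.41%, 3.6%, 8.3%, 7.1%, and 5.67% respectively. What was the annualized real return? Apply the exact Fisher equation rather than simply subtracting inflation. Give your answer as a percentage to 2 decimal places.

Cumulative inflation factor: 1.0480 × 1.0742 × 1.0841 × 1.036 × 1.083 × 1.071 × 1.0567 ≈ 1.54969.
Nominal growth factor: 1.65300. Real growth factor = 1.65300 / 1.54969 ≈ 1.06666.
Annualized: 1.06666^(1/7) − 1 ≈ 0.00926.

0.93%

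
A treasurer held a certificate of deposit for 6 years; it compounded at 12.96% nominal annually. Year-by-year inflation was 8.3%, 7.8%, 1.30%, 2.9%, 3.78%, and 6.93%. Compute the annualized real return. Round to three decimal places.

7.443%

Cumulative inflation factor: 1.083 × 1.078 × 1.0130 × 1.029 × 1.0378 × 1.0693 ≈ 1.35047.
Nominal growth factor: 2.07753. Real growth factor = 2.07753 / 1.35047 ≈ 1.53838.
Annualized: 1.53838^(1/6) − 1 ≈ 0.07443.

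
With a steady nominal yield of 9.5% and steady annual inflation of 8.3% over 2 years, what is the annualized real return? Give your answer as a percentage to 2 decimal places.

1.11%

With constant rates the annual real return is the same each year: (1+9.5%)/(1+8.3%) − 1 = 0.01108.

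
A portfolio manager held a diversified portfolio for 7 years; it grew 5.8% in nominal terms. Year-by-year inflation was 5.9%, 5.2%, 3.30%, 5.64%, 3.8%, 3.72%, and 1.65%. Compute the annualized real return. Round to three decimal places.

-3.221%

Cumulative inflation factor: 1.059 × 1.052 × 1.0330 × 1.0564 × 1.038 × 1.0372 × 1.0165 ≈ 1.33048.
Nominal growth factor: 1.05800. Real growth factor = 1.05800 / 1.33048 ≈ 0.79520.
Annualized: 0.79520^(1/7) − 1 ≈ -0.03221.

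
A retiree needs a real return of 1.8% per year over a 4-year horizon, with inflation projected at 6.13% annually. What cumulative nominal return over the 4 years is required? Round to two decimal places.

36.25%

Required annual nominal rate: (1+1.8%)(1+6.13%) − 1 = 8.04034%.
Cumulative over 4 years: (1 + 0.0804034)^4 − 1 ≈ 0.36252.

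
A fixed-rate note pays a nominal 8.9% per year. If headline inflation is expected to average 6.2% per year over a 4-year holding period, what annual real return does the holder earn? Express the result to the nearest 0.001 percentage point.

2.542%

With constant rates the annual real return is the same each year: (1+8.9%)/(1+6.2%) − 1 = 0.02542.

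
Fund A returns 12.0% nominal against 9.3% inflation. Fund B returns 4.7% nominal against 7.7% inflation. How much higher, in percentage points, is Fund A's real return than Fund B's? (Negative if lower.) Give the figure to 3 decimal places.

5.256

Fund A real return: 1.120/1.093 − 1 = 2.4703%.
Fund B real return: 1.047/1.077 − 1 = -2.7855%.
Difference: 2.4703 − (-2.7855) = 5.2558 pp.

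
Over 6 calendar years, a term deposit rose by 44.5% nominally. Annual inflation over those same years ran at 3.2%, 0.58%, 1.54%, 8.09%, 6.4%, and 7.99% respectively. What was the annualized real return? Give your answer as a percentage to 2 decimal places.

Cumulative inflation factor: 1.032 × 1.0058 × 1.0154 × 1.0809 × 1.064 × 1.0799 ≈ 1.30900.
Nominal growth factor: 1.44500. Real growth factor = 1.44500 / 1.30900 ≈ 1.10390.
Annualized: 1.10390^(1/6) − 1 ≈ 0.01661.

1.66%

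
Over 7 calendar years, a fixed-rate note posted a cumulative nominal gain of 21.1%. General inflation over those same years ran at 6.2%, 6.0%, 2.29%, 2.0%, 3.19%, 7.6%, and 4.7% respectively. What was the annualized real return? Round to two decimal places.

Cumulative inflation factor: 1.062 × 1.060 × 1.0229 × 1.020 × 1.0319 × 1.076 × 1.047 ≈ 1.36540.
Nominal growth factor: 1.21100. Real growth factor = 1.21100 / 1.36540 ≈ 0.88692.
Annualized: 0.88692^(1/7) − 1 ≈ -0.01700.

-1.70%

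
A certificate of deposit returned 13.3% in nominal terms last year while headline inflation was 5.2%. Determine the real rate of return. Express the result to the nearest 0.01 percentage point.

Real return via the Fisher equation: (1 + 13.3%)/(1 + 5.2%) − 1 = 1.133/1.052 − 1 ≈ 0.07700.

7.70%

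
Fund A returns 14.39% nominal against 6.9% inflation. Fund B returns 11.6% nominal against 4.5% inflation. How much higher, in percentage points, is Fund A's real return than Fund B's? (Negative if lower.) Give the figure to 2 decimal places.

Fund A real return: 1.1439/1.069 − 1 = 7.007%.
Fund B real return: 1.116/1.045 − 1 = 6.794%.
Difference: 7.007 − 6.794 = 0.213 pp.

0.21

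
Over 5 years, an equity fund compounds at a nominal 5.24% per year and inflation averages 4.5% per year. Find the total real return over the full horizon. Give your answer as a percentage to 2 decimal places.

3.59%

The annual real rate is (1+5.24%)/(1+4.5%) − 1 = 0.7081%.
Compounded over 5 years: (1 + 0.007081)^5 − 1 ≈ 0.03591.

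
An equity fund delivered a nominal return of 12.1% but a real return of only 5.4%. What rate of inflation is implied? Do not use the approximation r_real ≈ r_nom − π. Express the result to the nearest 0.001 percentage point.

6.357%

From (1+r_nom) = (1+r_real)(1+π), we get 1+π = (1 + 12.1%)/(1 + 5.4%) = 1.121/1.054 ≈ 1.06357.
So π ≈ 6.3567%.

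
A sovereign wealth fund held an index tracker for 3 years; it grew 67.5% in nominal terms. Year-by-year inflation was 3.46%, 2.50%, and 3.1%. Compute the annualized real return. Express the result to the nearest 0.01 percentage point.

Cumulative inflation factor: 1.0346 × 1.0250 × 1.031 ≈ 1.09334.
Nominal growth factor: 1.67500. Real growth factor = 1.67500 / 1.09334 ≈ 1.53200.
Annualized: 1.53200^(1/3) − 1 ≈ 0.15280.

15.28%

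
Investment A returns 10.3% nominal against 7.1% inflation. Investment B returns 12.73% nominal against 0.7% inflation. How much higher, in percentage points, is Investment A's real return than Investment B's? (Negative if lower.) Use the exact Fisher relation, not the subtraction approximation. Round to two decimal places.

-8.96

Investment A real return: 1.103/1.071 − 1 = 2.988%.
Investment B real return: 1.1273/1.007 − 1 = 11.946%.
Difference: 2.988 − 11.946 = -8.958 pp.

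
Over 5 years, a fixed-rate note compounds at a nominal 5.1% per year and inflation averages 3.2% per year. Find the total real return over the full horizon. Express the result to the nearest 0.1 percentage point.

The annual real rate is (1+5.1%)/(1+3.2%) − 1 = 1.8411%.
Compounded over 5 years: (1 + 0.018411)^5 − 1 ≈ 0.09551.

9.6%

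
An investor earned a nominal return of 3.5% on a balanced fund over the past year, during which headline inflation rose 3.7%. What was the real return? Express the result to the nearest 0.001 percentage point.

-0.193%

Real return via the Fisher equation: (1 + 3.5%)/(1 + 3.7%) − 1 = 1.035/1.037 − 1 ≈ -0.00193.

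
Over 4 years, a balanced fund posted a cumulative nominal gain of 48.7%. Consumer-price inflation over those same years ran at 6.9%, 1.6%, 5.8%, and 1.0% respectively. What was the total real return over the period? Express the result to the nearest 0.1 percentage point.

Cumulative inflation factor: 1.069 × 1.016 × 1.058 × 1.010 ≈ 1.16059.
Nominal growth factor: 1.48700. Real growth factor = 1.48700 / 1.16059 ≈ 1.28125.
Total real return ≈ 28.1246%.

28.1%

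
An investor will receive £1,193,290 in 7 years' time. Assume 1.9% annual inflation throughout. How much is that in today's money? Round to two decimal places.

Price-level factor over 7 years: (1 + 1.9%)^7 ≈ 1.1408256786.
Purchasing power today: £1,193,290 divided by that factor.

£1,045,988.03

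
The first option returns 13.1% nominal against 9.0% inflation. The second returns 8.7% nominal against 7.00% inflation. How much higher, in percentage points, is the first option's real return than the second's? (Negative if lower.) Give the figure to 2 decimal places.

2.17

The first option real return: 1.131/1.090 − 1 = 3.761%.
The second real return: 1.087/1.0700 − 1 = 1.589%.
Difference: 3.761 − 1.589 = 2.172 pp.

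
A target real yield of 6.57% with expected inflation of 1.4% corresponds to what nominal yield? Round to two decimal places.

8.06%

By the Fisher equation, 1 + r_nom = (1 + 6.57%)(1 + 1.4%) = 1.0657 × 1.014 = 1.0806198.
So r_nom = 8.06198%.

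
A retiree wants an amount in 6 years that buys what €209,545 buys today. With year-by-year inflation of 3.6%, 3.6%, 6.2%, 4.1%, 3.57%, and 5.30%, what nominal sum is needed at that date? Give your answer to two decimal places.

Cumulative price-level factor: 1.036 × 1.036 × 1.062 × 1.041 × 1.0357 × 1.0530 ≈ 1.2940680194.
Multiplying €209,545 by the price-level factor gives the future nominal sum.

€271,165.48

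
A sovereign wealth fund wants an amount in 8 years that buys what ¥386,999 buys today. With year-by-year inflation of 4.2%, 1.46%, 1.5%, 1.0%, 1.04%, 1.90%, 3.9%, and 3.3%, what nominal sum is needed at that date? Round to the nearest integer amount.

Cumulative price-level factor: 1.042 × 1.0146 × 1.015 × 1.010 × 1.0104 × 1.0190 × 1.039 × 1.033 ≈ 1.1976595548.
The nominal amount required is ¥386,999 scaled up by that factor.

¥463,493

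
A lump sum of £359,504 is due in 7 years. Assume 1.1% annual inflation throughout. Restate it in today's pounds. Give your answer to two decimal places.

£333,001.08

Price-level factor over 7 years: (1 + 1.1%)^7 ≈ 1.0795881008.
Purchasing power today: £359,504 divided by that factor.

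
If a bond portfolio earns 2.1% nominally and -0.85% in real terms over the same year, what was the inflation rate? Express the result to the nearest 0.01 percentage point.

2.98%

From (1+r_nom) = (1+r_real)(1+π), we get 1+π = (1 + 2.1%)/(1 − 0.85%) = 1.021/0.9915 ≈ 1.02975.
So π ≈ 2.9753%.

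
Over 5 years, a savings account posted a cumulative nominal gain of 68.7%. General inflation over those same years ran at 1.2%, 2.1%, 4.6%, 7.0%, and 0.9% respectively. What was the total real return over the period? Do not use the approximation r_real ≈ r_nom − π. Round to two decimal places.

Cumulative inflation factor: 1.012 × 1.021 × 1.046 × 1.070 × 1.009 ≈ 1.16684.
Nominal growth factor: 1.68700. Real growth factor = 1.68700 / 1.16684 ≈ 1.44578.
Total real return ≈ 44.5780%.

44.58%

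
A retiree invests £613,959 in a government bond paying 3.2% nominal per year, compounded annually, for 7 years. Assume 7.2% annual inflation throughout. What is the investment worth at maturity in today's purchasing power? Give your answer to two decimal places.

Nominal value at maturity: £613,959 × (1 + 3.2%)^7 ≈ £765,415.50.
Price-level factor over 7 years: (1 + 7.2%)^7 ≈ 1.6269098835.
Dividing the nominal maturity value by the price-level factor gives the value in today's money.

£470,471.97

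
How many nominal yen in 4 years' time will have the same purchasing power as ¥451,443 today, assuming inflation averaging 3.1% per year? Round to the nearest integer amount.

¥510,079

Cumulative price-level factor: (1+3.1%)^4 ≈ 1.1298860875.
The nominal amount required is ¥451,443 scaled up by that factor.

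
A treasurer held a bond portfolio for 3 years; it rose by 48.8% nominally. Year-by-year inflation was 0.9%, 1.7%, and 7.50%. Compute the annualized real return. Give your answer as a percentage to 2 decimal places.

10.49%

Cumulative inflation factor: 1.009 × 1.017 × 1.0750 ≈ 1.10311.
Nominal growth factor: 1.48800. Real growth factor = 1.48800 / 1.10311 ≈ 1.34891.
Annualized: 1.34891^(1/3) − 1 ≈ 0.10491.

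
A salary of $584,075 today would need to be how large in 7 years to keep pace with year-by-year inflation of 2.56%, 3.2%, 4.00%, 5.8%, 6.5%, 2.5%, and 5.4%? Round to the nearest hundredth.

Cumulative price-level factor: 1.0256 × 1.032 × 1.0400 × 1.058 × 1.065 × 1.025 × 1.054 ≈ 1.3399568108.
The nominal amount required is $584,075 scaled up by that factor.

$782,635.27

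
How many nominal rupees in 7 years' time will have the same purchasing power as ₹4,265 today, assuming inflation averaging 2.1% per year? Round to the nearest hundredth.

Cumulative price-level factor: (1+2.1%)^7 ≈ 1.1565920282.
Multiplying ₹4,265 by the price-level factor gives the future nominal sum.

₹4,932.87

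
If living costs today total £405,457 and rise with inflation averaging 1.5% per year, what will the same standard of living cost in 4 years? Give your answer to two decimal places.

Cumulative price-level factor: (1+1.5%)^4 ≈ 1.0613635506.
Multiplying £405,457 by the price-level factor gives the future nominal sum.

£430,337.28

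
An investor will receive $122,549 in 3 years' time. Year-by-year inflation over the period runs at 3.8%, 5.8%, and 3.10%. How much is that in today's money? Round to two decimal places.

$108,235.09

Price-level factor over 3 years: 1.038 × 1.058 × 1.0310 = 1.132248324.
Purchasing power today: $122,549 divided by that factor.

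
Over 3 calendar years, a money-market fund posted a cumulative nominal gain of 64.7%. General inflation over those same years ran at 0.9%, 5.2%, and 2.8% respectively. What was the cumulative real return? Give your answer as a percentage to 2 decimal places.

Cumulative inflation factor: 1.009 × 1.052 × 1.028 ≈ 1.09119.
Nominal growth factor: 1.64700. Real growth factor = 1.64700 / 1.09119 ≈ 1.50936.
Total real return ≈ 50.9363%.

50.94%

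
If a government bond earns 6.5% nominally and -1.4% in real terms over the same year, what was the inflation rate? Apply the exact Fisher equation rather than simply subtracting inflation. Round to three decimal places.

8.012%

From (1+r_nom) = (1+r_real)(1+π), we get 1+π = (1 + 6.5%)/(1 − 1.4%) = 1.065/0.986 ≈ 1.08012.
So π ≈ 8.0122%.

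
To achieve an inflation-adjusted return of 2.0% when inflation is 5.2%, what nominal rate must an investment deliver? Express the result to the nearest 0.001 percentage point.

7.304%

By the Fisher equation, 1 + r_nom = (1 + 2.0%)(1 + 5.2%) = 1.020 × 1.052 = 1.07304.
So r_nom = 7.304%.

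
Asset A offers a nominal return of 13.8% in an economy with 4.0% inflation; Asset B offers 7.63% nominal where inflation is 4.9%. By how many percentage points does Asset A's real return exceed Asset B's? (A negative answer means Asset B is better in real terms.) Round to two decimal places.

Asset A real return: 1.138/1.040 − 1 = 9.423%.
Asset B real return: 1.0763/1.049 − 1 = 2.602%.
Difference: 9.423 − 2.602 = 6.821 pp.

6.82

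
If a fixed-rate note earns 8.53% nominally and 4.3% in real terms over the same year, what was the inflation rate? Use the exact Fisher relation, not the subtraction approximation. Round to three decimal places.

From (1+r_nom) = (1+r_real)(1+π), we get 1+π = (1 + 8.53%)/(1 + 4.3%) = 1.0853/1.043 ≈ 1.04056.
So π ≈ 4.0556%.

4.056%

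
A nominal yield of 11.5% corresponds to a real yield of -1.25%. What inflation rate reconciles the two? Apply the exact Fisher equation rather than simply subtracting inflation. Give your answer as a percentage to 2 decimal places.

From (1+r_nom) = (1+r_real)(1+π), we get 1+π = (1 + 11.5%)/(1 − 1.25%) = 1.115/0.9875 ≈ 1.12911.
So π ≈ 12.9114%.

12.91%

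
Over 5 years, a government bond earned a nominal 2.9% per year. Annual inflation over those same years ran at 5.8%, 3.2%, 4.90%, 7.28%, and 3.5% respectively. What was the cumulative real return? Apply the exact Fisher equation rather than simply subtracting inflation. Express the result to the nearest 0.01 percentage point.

-9.29%

Cumulative inflation factor: 1.058 × 1.032 × 1.0490 × 1.0728 × 1.035 ≈ 1.27174.
Nominal growth factor: 1.15366. Real growth factor = 1.15366 / 1.27174 ≈ 0.90715.
Total real return ≈ -9.2855%.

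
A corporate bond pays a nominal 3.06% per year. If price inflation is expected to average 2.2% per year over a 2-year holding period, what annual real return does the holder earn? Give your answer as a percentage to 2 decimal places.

With constant rates the annual real return is the same each year: (1+3.06%)/(1+2.2%) − 1 = 0.00841.

0.84%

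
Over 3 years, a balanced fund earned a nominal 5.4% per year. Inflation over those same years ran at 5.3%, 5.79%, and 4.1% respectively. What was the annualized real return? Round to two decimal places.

Cumulative inflation factor: 1.053 × 1.0579 × 1.041 ≈ 1.15964.
Nominal growth factor: 1.17091. Real growth factor = 1.17091 / 1.15964 ≈ 1.00971.
Annualized: 1.00971^(1/3) − 1 ≈ 0.00323.

0.32%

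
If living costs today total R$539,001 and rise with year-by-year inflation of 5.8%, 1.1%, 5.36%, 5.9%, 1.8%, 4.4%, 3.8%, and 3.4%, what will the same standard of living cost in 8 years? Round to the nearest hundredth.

R$733,777.32

Cumulative price-level factor: 1.058 × 1.011 × 1.0536 × 1.059 × 1.018 × 1.044 × 1.038 × 1.034 ≈ 1.3613654181.
The nominal amount required is R$539,001 scaled up by that factor.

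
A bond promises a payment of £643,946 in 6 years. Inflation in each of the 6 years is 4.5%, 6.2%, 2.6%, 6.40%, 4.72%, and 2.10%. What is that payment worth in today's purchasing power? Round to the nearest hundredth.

£497,123.48

Price-level factor over 6 years: 1.045 × 1.062 × 1.026 × 1.0640 × 1.0472 × 1.0210 ≈ 1.2953441603.
Purchasing power today: £643,946 divided by that factor.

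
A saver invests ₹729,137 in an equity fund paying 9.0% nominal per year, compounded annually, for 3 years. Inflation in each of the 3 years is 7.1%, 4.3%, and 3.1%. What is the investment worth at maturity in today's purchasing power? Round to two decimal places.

Nominal value at maturity: ₹729,137 × (1 + 9.0%)^3 ≈ ₹944,253.56.
Price-level factor over 3 years: 1.071 × 1.043 × 1.031 = 1.151681643.
Dividing the nominal maturity value by the price-level factor gives the value in today's money.

₹819,891.13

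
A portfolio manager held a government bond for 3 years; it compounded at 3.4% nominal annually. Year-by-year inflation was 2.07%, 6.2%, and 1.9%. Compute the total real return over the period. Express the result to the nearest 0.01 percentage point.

Cumulative inflation factor: 1.0207 × 1.062 × 1.019 ≈ 1.10458.
Nominal growth factor: 1.10551. Real growth factor = 1.10551 / 1.10458 ≈ 1.00084.
Total real return ≈ 0.0840%.

0.08%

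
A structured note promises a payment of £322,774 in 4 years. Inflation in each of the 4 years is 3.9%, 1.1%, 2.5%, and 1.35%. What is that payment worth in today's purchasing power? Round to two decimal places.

Price-level factor over 4 years: 1.039 × 1.011 × 1.025 × 1.0135 ≈ 1.0912250363.
Purchasing power today: £322,774 divided by that factor.

£295,790.50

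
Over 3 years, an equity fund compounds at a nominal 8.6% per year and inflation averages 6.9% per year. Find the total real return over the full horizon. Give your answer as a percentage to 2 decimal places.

The annual real rate is (1+8.6%)/(1+6.9%) − 1 = 1.5903%.
Compounded over 3 years: (1 + 0.015903)^3 − 1 ≈ 0.04847.

4.85%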